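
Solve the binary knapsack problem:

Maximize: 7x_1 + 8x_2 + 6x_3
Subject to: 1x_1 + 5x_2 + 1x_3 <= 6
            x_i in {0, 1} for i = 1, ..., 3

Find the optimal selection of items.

Items: item 1 (v=7, w=1), item 2 (v=8, w=5), item 3 (v=6, w=1)
Capacity: 6
Checking all 8 subsets (w = total weight, v = total value):
  {}: w = 0, v = 0
  {1}: w = 1, v = 7
  {2}: w = 5, v = 8
  {3}: w = 1, v = 6
  {1, 2}: w = 6, v = 15
  {1, 3}: w = 2, v = 13
  {2, 3}: w = 6, v = 14
  {1, 2, 3}: w = 7 > 6, infeasible
Best feasible subset: items [1, 2]
Total weight: 6 <= 6, total value: 15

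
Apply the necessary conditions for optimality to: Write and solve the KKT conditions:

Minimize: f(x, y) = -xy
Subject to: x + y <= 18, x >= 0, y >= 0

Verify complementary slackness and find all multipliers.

Problem: min -xy s.t. x + y <= 18 (multiplier lambda), x >= 0 (mu_x), y >= 0 (mu_y)
KKT stationarity: -y + lambda - mu_x = 0, -x + lambda - mu_y = 0, with lambda, mu_x, mu_y >= 0
Complementary slackness: lambda*(x + y - 18) = 0, mu_x*x = 0, mu_y*y = 0
If lambda = 0: y = -mu_x <= 0 and x = -mu_y <= 0 force x = y = 0 with f = 0; but x = y = 9 is feasible with f = -81 < 0, so this is not the minimum. Hence lambda > 0 and x + y = 18.
Try x > 0, y > 0 (so mu_x = mu_y = 0): y = lambda, x = lambda => x = y = lambda
x + y = 18 => 2*lambda = 18 => lambda = 9
x* = y* = 9 > 0, consistent with mu_x = mu_y = 0.
(Any feasible point with x = 0 or y = 0 has f = 0 > -81, so the minimum is not on those boundaries.)
min(-xy) = -81 (i.e. max xy = 81)
Multipliers: lambda = 9, mu_x = 0, mu_y = 0
Complementary slackness: lambda*(x + y - 18) = 9*(9 + 9 - 18) = 0, mu_x*x = 0*9 = 0, mu_y*y = 0*9 = 0. Satisfied.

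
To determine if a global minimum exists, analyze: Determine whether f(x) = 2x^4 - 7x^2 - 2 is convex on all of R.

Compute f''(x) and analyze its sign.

f(x) = 2x^4 - 7x^2 - 2
f'(x) = 8x^3 + -14x
f''(x) = 24x^2 + -14
f''(0) = -14 < 0, so not convex near x = 0
Therefore, f is not globally convex on R.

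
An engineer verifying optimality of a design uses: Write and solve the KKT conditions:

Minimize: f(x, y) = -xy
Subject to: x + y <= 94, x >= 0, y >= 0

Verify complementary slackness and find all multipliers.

Problem: min -xy s.t. x + y <= 94 (multiplier lambda), x >= 0 (mu_x), y >= 0 (mu_y)
KKT stationarity: -y + lambda - mu_x = 0, -x + lambda - mu_y = 0, with lambda, mu_x, mu_y >= 0
Complementary slackness: lambda*(x + y - 94) = 0, mu_x*x = 0, mu_y*y = 0
If lambda = 0: y = -mu_x <= 0 and x = -mu_y <= 0 force x = y = 0 with f = 0; but x = y = 47 is feasible with f = -2209 < 0, so this is not the minimum. Hence lambda > 0 and x + y = 94.
Try x > 0, y > 0 (so mu_x = mu_y = 0): y = lambda, x = lambda => x = y = lambda
x + y = 94 => 2*lambda = 94 => lambda = 47
x* = y* = 47 > 0, consistent with mu_x = mu_y = 0.
(Any feasible point with x = 0 or y = 0 has f = 0 > -2209, so the minimum is not on those boundaries.)
min(-xy) = -2209 (i.e. max xy = 2209)
Multipliers: lambda = 47, mu_x = 0, mu_y = 0
Complementary slackness: lambda*(x + y - 94) = 47*(47 + 47 - 94) = 0, mu_x*x = 0*47 = 0, mu_y*y = 0*47 = 0. Satisfied.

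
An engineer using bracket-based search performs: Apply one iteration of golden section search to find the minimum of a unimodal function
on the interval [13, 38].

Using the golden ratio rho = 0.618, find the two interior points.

Golden section search on [13, 38].
Golden ratio rho = 0.618 (approx).
Interior points:
  x_1 = 13 + (1-0.618)*25 = 22.5500
  x_2 = 13 + 0.618*25 = 28.4500
Compare f(x_1) and f(x_2) to determine which subinterval to keep.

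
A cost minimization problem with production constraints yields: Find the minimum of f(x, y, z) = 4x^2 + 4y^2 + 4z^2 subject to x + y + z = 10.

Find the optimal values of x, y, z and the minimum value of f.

Using Lagrange multipliers on f = 4x^2 + 4y^2 + 4z^2 with constraint x + y + z = 10:
Conditions: 2*4*x = lambda, 2*4*y = lambda, 2*4*z = lambda
So x = lambda/8, y = lambda/8, z = lambda/8
Substituting into constraint: lambda * (3/8) = 10
lambda = 80/3
x = 10/3, y = 10/3, z = 10/3
Minimum value = 400/3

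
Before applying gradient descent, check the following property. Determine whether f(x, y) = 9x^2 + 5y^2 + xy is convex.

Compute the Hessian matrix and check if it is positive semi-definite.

f(x,y) = 9x^2 + 5y^2 + xy
Hessian H = [[18, 1], [1, 10]]
trace(H) = 28, det(H) = 179
Eigenvalues: (28 +/- sqrt(68)) / 2 = 18.12, 9.877
Since both eigenvalues > 0, f is convex.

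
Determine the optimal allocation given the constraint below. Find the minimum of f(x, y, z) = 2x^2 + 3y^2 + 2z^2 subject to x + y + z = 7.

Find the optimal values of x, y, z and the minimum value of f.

Using Lagrange multipliers on f = 2x^2 + 3y^2 + 2z^2 with constraint x + y + z = 7:
Conditions: 2*2*x = lambda, 2*3*y = lambda, 2*2*z = lambda
So x = lambda/4, y = lambda/6, z = lambda/4
Substituting into constraint: lambda * (2/3) = 7
lambda = 21/2
x = 21/8, y = 7/4, z = 21/8
Minimum value = 147/4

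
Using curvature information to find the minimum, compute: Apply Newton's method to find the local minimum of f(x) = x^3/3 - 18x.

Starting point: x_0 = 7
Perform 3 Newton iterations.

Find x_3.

f(x) = x^3/3 - 18x
f'(x) = x^2 - 18, f''(x) = 2x
Newton update: x_{n+1} = x_n - (x_n^2 - 18)/(2*x_n)
Step 1: x_0 = 7, f'=31, f''=14, x_1 = 67/14
Step 2: x_1 = 67/14, f'=961/196, f''=67/7, x_2 = 8017/1876
Step 3: x_2 = 8017/1876, f'=923521/3519376, f''=8017/938, x_3 = 127621057/30079784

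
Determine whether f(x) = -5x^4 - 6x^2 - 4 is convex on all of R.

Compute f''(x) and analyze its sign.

f(x) = -5x^4 - 6x^2 - 4
f'(x) = -20x^3 + -12x
f''(x) = -60x^2 + -12
f''(x) = -60x^2 + -12 <= -12 < 0 for all x
Therefore, f is concave on R.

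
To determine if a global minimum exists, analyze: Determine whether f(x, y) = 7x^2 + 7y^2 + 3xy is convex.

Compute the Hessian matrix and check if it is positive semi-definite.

f(x,y) = 7x^2 + 7y^2 + 3xy
Hessian H = [[14, 3], [3, 14]]
trace(H) = 28, det(H) = 187
Eigenvalues: (28 +/- sqrt(36)) / 2 = 17, 11
Since both eigenvalues > 0, f is convex.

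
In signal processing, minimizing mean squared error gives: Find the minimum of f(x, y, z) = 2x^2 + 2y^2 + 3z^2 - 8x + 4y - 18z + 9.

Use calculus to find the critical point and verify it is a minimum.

f(x,y,z) = 2x^2 + 2y^2 + 3z^2 - 8x + 4y - 18z + 9
df/dx = 4x + (-8) = 0 => x = 2
df/dy = 4y + (4) = 0 => y = -1
df/dz = 6z + (-18) = 0 => z = 3
f(2,-1,3) = 2*(2)^2 + 2*(-1)^2 + 3*(3)^2 + -8*(2) + 4*(-1) + -18*(3) + 9 = -28
Hessian is diagonal with entries 4, 4, 6 > 0, confirmed minimum.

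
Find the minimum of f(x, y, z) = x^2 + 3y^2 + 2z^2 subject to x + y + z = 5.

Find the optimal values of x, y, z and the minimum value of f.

Using Lagrange multipliers on f = x^2 + 3y^2 + 2z^2 with constraint x + y + z = 5:
Conditions: 2*1*x = lambda, 2*3*y = lambda, 2*2*z = lambda
So x = lambda/2, y = lambda/6, z = lambda/4
Substituting into constraint: lambda * (11/12) = 5
lambda = 60/11
x = 30/11, y = 10/11, z = 15/11
Minimum value = 150/11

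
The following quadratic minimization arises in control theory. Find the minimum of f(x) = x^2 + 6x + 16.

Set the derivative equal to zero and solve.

f(x) = x^2 + 6x + 16
f'(x) = 2x + (6) = 0
x = -6/2 = -3
f(-3) = 7
Since f''(x) = 2 > 0, this is a minimum.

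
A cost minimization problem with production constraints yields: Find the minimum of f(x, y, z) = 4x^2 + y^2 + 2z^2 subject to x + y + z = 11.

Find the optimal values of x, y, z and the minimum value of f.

Using Lagrange multipliers on f = 4x^2 + y^2 + 2z^2 with constraint x + y + z = 11:
Conditions: 2*4*x = lambda, 2*1*y = lambda, 2*2*z = lambda
So x = lambda/8, y = lambda/2, z = lambda/4
Substituting into constraint: lambda * (7/8) = 11
lambda = 88/7
x = 11/7, y = 44/7, z = 22/7
Minimum value = 484/7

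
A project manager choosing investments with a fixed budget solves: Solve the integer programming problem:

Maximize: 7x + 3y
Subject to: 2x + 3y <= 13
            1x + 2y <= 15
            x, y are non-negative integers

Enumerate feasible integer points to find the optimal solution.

Constraint 1: 2x + 3y <= 13
Constraint 2: 1x + 2y <= 15
Feasible x range (need y >= 0): 0 <= x <= min(13/2, 15/1) => x in {0, ..., 6}.
Enumerate feasible integer points row by row (the coefficient of y is 3 > 0, so for each x the largest feasible y gives the best value):
  x = 0: y <= min((13 - 2*0)/3, (15 - 1*0)/2) => y in {0, ..., 4}; best 7*0 + 3*4 = 12
  x = 1: y <= min((13 - 2*1)/3, (15 - 1*1)/2) => y in {0, ..., 3}; best 7*1 + 3*3 = 16
  x = 2: y <= min((13 - 2*2)/3, (15 - 1*2)/2) => y in {0, ..., 3}; best 7*2 + 3*3 = 23
  x = 3: y <= min((13 - 2*3)/3, (15 - 1*3)/2) => y in {0, ..., 2}; best 7*3 + 3*2 = 27
  x = 4: y <= min((13 - 2*4)/3, (15 - 1*4)/2) => y in {0, ..., 1}; best 7*4 + 3*1 = 31
  x = 5: y <= min((13 - 2*5)/3, (15 - 1*5)/2) => y in {0, ..., 1}; best 7*5 + 3*1 = 38
  x = 6: y <= min((13 - 2*6)/3, (15 - 1*6)/2) => y in {0}; best 7*6 + 3*0 = 42
The maximum 7x + 3y = 42 is achieved at x = 6, y = 0.
Check: 2*6 + 3*0 = 12 <= 13 and 1*6 + 2*0 = 6 <= 15.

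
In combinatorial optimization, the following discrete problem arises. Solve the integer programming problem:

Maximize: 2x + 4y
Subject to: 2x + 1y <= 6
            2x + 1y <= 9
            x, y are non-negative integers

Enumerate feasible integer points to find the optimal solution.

Constraint 1: 2x + 1y <= 6
Constraint 2: 2x + 1y <= 9
Feasible x range (need y >= 0): 0 <= x <= min(6/2, 9/2) => x in {0, ..., 3}.
Enumerate feasible integer points row by row (the coefficient of y is 4 > 0, so for each x the largest feasible y gives the best value):
  x = 0: y <= min((6 - 2*0)/1, (9 - 2*0)/1) => y in {0, ..., 6}; best 2*0 + 4*6 = 24
  x = 1: y <= min((6 - 2*1)/1, (9 - 2*1)/1) => y in {0, ..., 4}; best 2*1 + 4*4 = 18
  x = 2: y <= min((6 - 2*2)/1, (9 - 2*2)/1) => y in {0, ..., 2}; best 2*2 + 4*2 = 12
  x = 3: y <= min((6 - 2*3)/1, (9 - 2*3)/1) => y in {0}; best 2*3 + 4*0 = 6
The maximum 2x + 4y = 24 is achieved at x = 0, y = 6.
Check: 2*0 + 1*6 = 6 <= 6 and 2*0 + 1*6 = 6 <= 9.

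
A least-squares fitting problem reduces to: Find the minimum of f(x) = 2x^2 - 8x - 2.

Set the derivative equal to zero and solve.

f(x) = 2x^2 - 8x - 2
f'(x) = 4x + (-8) = 0
x = 8/4 = 2
f(2) = -10
Since f''(x) = 4 > 0, this is a minimum.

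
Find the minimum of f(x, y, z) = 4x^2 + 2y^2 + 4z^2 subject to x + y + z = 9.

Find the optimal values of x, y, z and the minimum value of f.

Using Lagrange multipliers on f = 4x^2 + 2y^2 + 4z^2 with constraint x + y + z = 9:
Conditions: 2*4*x = lambda, 2*2*y = lambda, 2*4*z = lambda
So x = lambda/8, y = lambda/4, z = lambda/8
Substituting into constraint: lambda * (1/2) = 9
lambda = 18
x = 9/4, y = 9/2, z = 9/4
Minimum value = 81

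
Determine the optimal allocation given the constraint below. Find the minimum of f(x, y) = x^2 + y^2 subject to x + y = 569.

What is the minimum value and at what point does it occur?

Substitute y = 569 - x into f(x,y) = x^2 + y^2:
g(x) = x^2 + (569 - x)^2 = 2x^2 - 1138x + 323761
g'(x) = 4x - 1138 = 0  =>  x = 569/2
y = 569 - 569/2 = 569/2
Minimum value = (569/2)^2 + (569/2)^2 = 323761/2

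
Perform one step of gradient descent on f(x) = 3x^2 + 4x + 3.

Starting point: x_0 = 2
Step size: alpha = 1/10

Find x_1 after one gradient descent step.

f(x) = 3x^2 + 4x + 3
f'(x) = 6x + 4
f'(2) = 6*2 + (4) = 16
x_1 = x_0 - alpha * f'(x_0) = 2 - 1/10 * 16 = 2/5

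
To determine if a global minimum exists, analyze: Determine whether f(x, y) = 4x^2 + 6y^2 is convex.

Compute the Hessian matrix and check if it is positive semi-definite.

f(x,y) = 4x^2 + 6y^2
Hessian H = [[8, 0], [0, 12]]
trace(H) = 20, det(H) = 96
Eigenvalues: (20 +/- sqrt(16)) / 2 = 12, 8
Since both eigenvalues > 0, f is convex.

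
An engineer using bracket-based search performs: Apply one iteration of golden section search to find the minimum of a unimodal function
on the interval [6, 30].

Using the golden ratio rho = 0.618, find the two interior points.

Golden section search on [6, 30].
Golden ratio rho = 0.618 (approx).
Interior points:
  x_1 = 6 + (1-0.618)*24 = 15.1680
  x_2 = 6 + 0.618*24 = 20.8320
Compare f(x_1) and f(x_2) to determine which subinterval to keep.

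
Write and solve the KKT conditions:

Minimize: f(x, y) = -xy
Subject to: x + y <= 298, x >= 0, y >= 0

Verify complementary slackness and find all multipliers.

Problem: min -xy s.t. x + y <= 298 (multiplier lambda), x >= 0 (mu_x), y >= 0 (mu_y)
KKT stationarity: -y + lambda - mu_x = 0, -x + lambda - mu_y = 0, with lambda, mu_x, mu_y >= 0
Complementary slackness: lambda*(x + y - 298) = 0, mu_x*x = 0, mu_y*y = 0
If lambda = 0: y = -mu_x <= 0 and x = -mu_y <= 0 force x = y = 0 with f = 0; but x = y = 149 is feasible with f = -22201 < 0, so this is not the minimum. Hence lambda > 0 and x + y = 298.
Try x > 0, y > 0 (so mu_x = mu_y = 0): y = lambda, x = lambda => x = y = lambda
x + y = 298 => 2*lambda = 298 => lambda = 149
x* = y* = 149 > 0, consistent with mu_x = mu_y = 0.
(Any feasible point with x = 0 or y = 0 has f = 0 > -22201, so the minimum is not on those boundaries.)
min(-xy) = -22201 (i.e. max xy = 22201)
Multipliers: lambda = 149, mu_x = 0, mu_y = 0
Complementary slackness: lambda*(x + y - 298) = 149*(149 + 149 - 298) = 0, mu_x*x = 0*149 = 0, mu_y*y = 0*149 = 0. Satisfied.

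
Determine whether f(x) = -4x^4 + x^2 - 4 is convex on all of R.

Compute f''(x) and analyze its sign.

f(x) = -4x^4 + x^2 - 4
f'(x) = -16x^3 + 2x
f''(x) = -48x^2 + 2
f''(x) = -48x^2 + 2 -> -inf as |x| -> inf
Therefore, f is not globally convex on R.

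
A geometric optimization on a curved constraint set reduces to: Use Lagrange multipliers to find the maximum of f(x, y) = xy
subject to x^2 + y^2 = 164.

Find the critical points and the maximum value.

Lagrange conditions: y = 2*lambda*x and x = 2*lambda*y
If x = 0 then y = 0, violating the constraint, so x, y != 0.
Dividing: y/x = x/y => x^2 = y^2 => y = x or y = -x
Constraint: 2x^2 = 164 => x^2 = 82 => x = +/-sqrt(82)
Critical points: (sqrt(82), sqrt(82)), (-sqrt(82), -sqrt(82)), (sqrt(82), -sqrt(82)), (-sqrt(82), sqrt(82))
  y = x:  xy = x^2 = 82  at (sqrt(82), sqrt(82)) and (-sqrt(82), -sqrt(82))
  y = -x: xy = -x^2 = -82 at (sqrt(82), -sqrt(82)) and (-sqrt(82), sqrt(82))
Maximum xy = 82 at (sqrt(82), sqrt(82)) and (-sqrt(82), -sqrt(82))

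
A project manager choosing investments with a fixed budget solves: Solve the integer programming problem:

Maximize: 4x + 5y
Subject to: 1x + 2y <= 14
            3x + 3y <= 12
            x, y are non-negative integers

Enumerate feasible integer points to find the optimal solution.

Constraint 1: 1x + 2y <= 14
Constraint 2: 3x + 3y <= 12
Feasible x range (need y >= 0): 0 <= x <= min(14/1, 12/3) => x in {0, ..., 4}.
Enumerate feasible integer points row by row (the coefficient of y is 5 > 0, so for each x the largest feasible y gives the best value):
  x = 0: y <= min((14 - 1*0)/2, (12 - 3*0)/3) => y in {0, ..., 4}; best 4*0 + 5*4 = 20
  x = 1: y <= min((14 - 1*1)/2, (12 - 3*1)/3) => y in {0, ..., 3}; best 4*1 + 5*3 = 19
  x = 2: y <= min((14 - 1*2)/2, (12 - 3*2)/3) => y in {0, ..., 2}; best 4*2 + 5*2 = 18
  x = 3: y <= min((14 - 1*3)/2, (12 - 3*3)/3) => y in {0, ..., 1}; best 4*3 + 5*1 = 17
  x = 4: y <= min((14 - 1*4)/2, (12 - 3*4)/3) => y in {0}; best 4*4 + 5*0 = 16
The maximum 4x + 5y = 20 is achieved at x = 0, y = 4.
Check: 1*0 + 2*4 = 8 <= 14 and 3*0 + 3*4 = 12 <= 12.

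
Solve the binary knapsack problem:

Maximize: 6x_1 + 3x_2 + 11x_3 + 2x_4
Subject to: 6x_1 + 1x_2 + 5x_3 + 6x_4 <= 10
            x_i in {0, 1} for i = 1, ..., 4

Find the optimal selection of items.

Items: item 1 (v=6, w=6), item 2 (v=3, w=1), item 3 (v=11, w=5), item 4 (v=2, w=6)
Capacity: 10
Checking all 16 subsets (w = total weight, v = total value):
  {}: w = 0, v = 0
  {1}: w = 6, v = 6
  {2}: w = 1, v = 3
  {3}: w = 5, v = 11
  {4}: w = 6, v = 2
  {1, 2}: w = 7, v = 9
  {1, 3}: w = 11 > 10, infeasible
  {1, 4}: w = 12 > 10, infeasible
  {2, 3}: w = 6, v = 14
  {2, 4}: w = 7, v = 5
  {3, 4}: w = 11 > 10, infeasible
  {1, 2, 3}: w = 12 > 10, infeasible
  {1, 2, 4}: w = 13 > 10, infeasible
  {1, 3, 4}: w = 17 > 10, infeasible
  {2, 3, 4}: w = 12 > 10, infeasible
  {1, 2, 3, 4}: w = 18 > 10, infeasible
Best feasible subset: items [2, 3]
Total weight: 6 <= 10, total value: 14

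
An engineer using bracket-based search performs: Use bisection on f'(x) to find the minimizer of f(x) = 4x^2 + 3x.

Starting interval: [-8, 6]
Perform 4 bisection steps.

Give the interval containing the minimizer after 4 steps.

Finding critical point of f(x) = 4x^2 + 3x using bisection on f'(x) = 8x + 3.
f'(x) = 0 when x = -3/8.
Starting interval: [-8, 6]
Step 1: mid = -1, f'(mid) = -5, new interval = [-1, 6]
Step 2: mid = 5/2, f'(mid) = 23, new interval = [-1, 5/2]
Step 3: mid = 3/4, f'(mid) = 9, new interval = [-1, 3/4]
Step 4: mid = -1/8, f'(mid) = 2, new interval = [-1, -1/8]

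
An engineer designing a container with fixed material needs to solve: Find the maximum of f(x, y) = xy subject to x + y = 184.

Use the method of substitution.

Substitute y = 184 - x into f(x,y) = xy:
g(x) = x(184 - x) = 184x - x^2
g'(x) = 184 - 2x = 0  =>  x = 92
y = 184 - 92 = 92
Maximum value = 92 * 92 = 8464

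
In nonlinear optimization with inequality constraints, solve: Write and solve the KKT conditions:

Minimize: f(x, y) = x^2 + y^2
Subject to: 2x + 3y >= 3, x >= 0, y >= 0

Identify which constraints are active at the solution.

KKT conditions for min x^2 + y^2 s.t. 2x + 3y >= 3, x >= 0, y >= 0:
Stationarity: 2x = mu*2 + mu_x, 2y = mu*3 + mu_y, with mu, mu_x, mu_y >= 0
Complementary slackness: mu*(2x + 3y - 3) = 0, mu_x*x = 0, mu_y*y = 0
(0, 0) is infeasible (2*0 + 3*0 < 3), so if mu = 0 stationarity would force x = mu_x/2 >= 0, y = mu_y/2 >= 0 with mu_x*x = mu_y*y = 0, i.e. x = y = 0: contradiction. Hence mu > 0 and 2x + 3y = 3 is active.
Try x > 0, y > 0 (so mu_x = mu_y = 0): x = 2*mu/2, y = 3*mu/2
Substitute: 2*(2*mu/2) + 3*(3*mu/2) = 3
  mu*13/2 = 3 => mu = 6/13
x* = 6/13 > 0, y* = 9/13 > 0, consistent with mu_x = mu_y = 0.
f is convex and the constraints are linear, so this KKT point is the global minimum.
f* = 9/13
Active constraints: 2x + 3y >= 3 (holds with equality, mu = 6/13 > 0); x >= 0 and y >= 0 are inactive (mu_x = mu_y = 0).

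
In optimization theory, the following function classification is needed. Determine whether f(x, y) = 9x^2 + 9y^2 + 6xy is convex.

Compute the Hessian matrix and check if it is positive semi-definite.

f(x,y) = 9x^2 + 9y^2 + 6xy
Hessian H = [[18, 6], [6, 18]]
trace(H) = 36, det(H) = 288
Eigenvalues: (36 +/- sqrt(144)) / 2 = 24, 12
Since both eigenvalues > 0, f is convex.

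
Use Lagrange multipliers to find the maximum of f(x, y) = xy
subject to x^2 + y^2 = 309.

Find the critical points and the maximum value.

Lagrange conditions: y = 2*lambda*x and x = 2*lambda*y
If x = 0 then y = 0, violating the constraint, so x, y != 0.
Dividing: y/x = x/y => x^2 = y^2 => y = x or y = -x
Constraint: 2x^2 = 309 => x^2 = 309/2 => x = +/-sqrt(309/2)
Critical points: (sqrt(309/2), sqrt(309/2)), (-sqrt(309/2), -sqrt(309/2)), (sqrt(309/2), -sqrt(309/2)), (-sqrt(309/2), sqrt(309/2))
  y = x:  xy = x^2 = 309/2  at (sqrt(309/2), sqrt(309/2)) and (-sqrt(309/2), -sqrt(309/2))
  y = -x: xy = -x^2 = -309/2 at (sqrt(309/2), -sqrt(309/2)) and (-sqrt(309/2), sqrt(309/2))
Maximum xy = 309/2 at (sqrt(309/2), sqrt(309/2)) and (-sqrt(309/2), -sqrt(309/2))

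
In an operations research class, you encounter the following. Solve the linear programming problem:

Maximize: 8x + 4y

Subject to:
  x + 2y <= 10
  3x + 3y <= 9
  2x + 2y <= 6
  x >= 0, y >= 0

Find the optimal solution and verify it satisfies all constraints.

Feasible vertices: (0, 0), (0, 3), (3, 0)
Objective 8x + 4y at each vertex:
  (0, 0): 0
  (0, 3): 12
  (3, 0): 24
Maximum is 24 at (3, 0).
Verify constraints at (x, y) = (3, 0):
  1*3 + 2*0 = 3 <= 10
  3*3 + 3*0 = 9 <= 9 (active)
  2*3 + 2*0 = 6 <= 6 (active)
  x = 3 >= 0, y = 0 >= 0. All constraints satisfied.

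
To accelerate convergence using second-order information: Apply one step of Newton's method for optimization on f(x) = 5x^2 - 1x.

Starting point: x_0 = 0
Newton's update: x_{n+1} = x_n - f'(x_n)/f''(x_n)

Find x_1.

f(x) = 5x^2 - 1x
f'(x) = 10x + (-1), f''(x) = 10
Newton step: x_1 = x_0 - f'(x_0)/f''(x_0)
f'(0) = -1
x_1 = 0 - -1/10 = 1/10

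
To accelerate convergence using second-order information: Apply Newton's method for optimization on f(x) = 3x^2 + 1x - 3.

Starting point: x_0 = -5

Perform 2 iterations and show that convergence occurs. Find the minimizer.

f(x) = 3x^2 + 1x - 3, f'(x) = 6x + (1), f''(x) = 6
Step 1: f'(-5) = -29, x_1 = -5 - -29/6 = -1/6
Step 2: f'(-1/6) = 0, x_2 = -1/6 (converged)
Newton's method converges in 1 step for quadratics.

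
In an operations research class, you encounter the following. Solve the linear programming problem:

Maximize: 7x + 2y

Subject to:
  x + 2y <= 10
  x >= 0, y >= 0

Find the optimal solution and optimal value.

The feasible region has vertices at [(0, 0), (10, 0), (0, 5)].
Checking objective 7x + 2y at each vertex:
  (0, 0): 7*0 + 2*0 = 0
  (10, 0): 7*10 + 2*0 = 70
  (0, 5): 7*0 + 2*5 = 10
Maximum is 70 at (10, 0).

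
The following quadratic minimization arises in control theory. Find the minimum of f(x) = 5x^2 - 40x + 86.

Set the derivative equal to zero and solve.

f(x) = 5x^2 - 40x + 86
f'(x) = 10x + (-40) = 0
x = 40/10 = 4
f(4) = 6
Since f''(x) = 10 > 0, this is a minimum.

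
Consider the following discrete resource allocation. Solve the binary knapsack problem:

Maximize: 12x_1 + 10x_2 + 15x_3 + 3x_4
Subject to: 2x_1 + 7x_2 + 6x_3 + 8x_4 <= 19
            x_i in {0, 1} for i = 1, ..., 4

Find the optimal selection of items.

Items: item 1 (v=12, w=2), item 2 (v=10, w=7), item 3 (v=15, w=6), item 4 (v=3, w=8)
Capacity: 19
Checking all 16 subsets (w = total weight, v = total value):
  {}: w = 0, v = 0
  {1}: w = 2, v = 12
  {2}: w = 7, v = 10
  {3}: w = 6, v = 15
  {4}: w = 8, v = 3
  {1, 2}: w = 9, v = 22
  {1, 3}: w = 8, v = 27
  {1, 4}: w = 10, v = 15
  {2, 3}: w = 13, v = 25
  {2, 4}: w = 15, v = 13
  {3, 4}: w = 14, v = 18
  {1, 2, 3}: w = 15, v = 37
  {1, 2, 4}: w = 17, v = 25
  {1, 3, 4}: w = 16, v = 30
  {2, 3, 4}: w = 21 > 19, infeasible
  {1, 2, 3, 4}: w = 23 > 19, infeasible
Best feasible subset: items [1, 2, 3]
Total weight: 15 <= 19, total value: 37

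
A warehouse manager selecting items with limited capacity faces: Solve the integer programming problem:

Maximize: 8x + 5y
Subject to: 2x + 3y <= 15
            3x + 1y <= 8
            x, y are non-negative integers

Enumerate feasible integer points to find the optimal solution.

Constraint 1: 2x + 3y <= 15
Constraint 2: 3x + 1y <= 8
Feasible x range (need y >= 0): 0 <= x <= min(15/2, 8/3) => x in {0, ..., 2}.
Enumerate feasible integer points row by row (the coefficient of y is 5 > 0, so for each x the largest feasible y gives the best value):
  x = 0: y <= min((15 - 2*0)/3, (8 - 3*0)/1) => y in {0, ..., 5}; best 8*0 + 5*5 = 25
  x = 1: y <= min((15 - 2*1)/3, (8 - 3*1)/1) => y in {0, ..., 4}; best 8*1 + 5*4 = 28
  x = 2: y <= min((15 - 2*2)/3, (8 - 3*2)/1) => y in {0, ..., 2}; best 8*2 + 5*2 = 26
The maximum 8x + 5y = 28 is achieved at x = 1, y = 4.
Check: 2*1 + 3*4 = 14 <= 15 and 3*1 + 1*4 = 7 <= 8.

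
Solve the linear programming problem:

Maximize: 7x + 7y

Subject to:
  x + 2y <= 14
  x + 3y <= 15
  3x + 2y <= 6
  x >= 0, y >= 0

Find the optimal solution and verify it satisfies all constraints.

Feasible vertices: (0, 0), (0, 3), (2, 0)
Objective 7x + 7y at each vertex:
  (0, 0): 0
  (0, 3): 21
  (2, 0): 14
Maximum is 21 at (0, 3).
Verify constraints at (x, y) = (0, 3):
  1*0 + 2*3 = 6 <= 14
  1*0 + 3*3 = 9 <= 15
  3*0 + 2*3 = 6 <= 6 (active)
  x = 0 >= 0, y = 3 >= 0. All constraints satisfied.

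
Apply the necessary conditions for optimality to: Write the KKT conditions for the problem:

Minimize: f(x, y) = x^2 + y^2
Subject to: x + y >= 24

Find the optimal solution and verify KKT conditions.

KKT conditions for min x^2 + y^2 s.t. x + y >= 24:
Stationarity: 2x = mu, 2y = mu
So x = y = mu/2.
Complementary slackness: mu*(x + y - 24) = 0
Primal feasibility: x + y >= 24; dual feasibility: mu >= 0
If mu = 0 then x = y = 0, but 0 + 0 < 24 is infeasible, so the constraint is active.
Constraint active: x + y = 2*(mu/2) = 24 => mu = 24
x = y = 12, f = 288
Verify: stationarity 2*12 = 24 = mu; primal 12 + 12 = 24 >= 24; dual mu = 24 >= 0; complementary slackness 24*(24 - 24) = 0. All KKT conditions hold.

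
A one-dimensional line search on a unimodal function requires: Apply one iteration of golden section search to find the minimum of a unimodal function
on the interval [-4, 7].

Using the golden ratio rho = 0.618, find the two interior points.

Golden section search on [-4, 7].
Golden ratio rho = 0.618 (approx).
Interior points:
  x_1 = -4 + (1-0.618)*11 = 0.2020
  x_2 = -4 + 0.618*11 = 2.7980
Compare f(x_1) and f(x_2) to determine which subinterval to keep.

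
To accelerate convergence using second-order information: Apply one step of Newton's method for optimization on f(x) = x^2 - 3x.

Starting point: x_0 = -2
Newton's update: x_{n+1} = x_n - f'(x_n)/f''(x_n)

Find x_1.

f(x) = x^2 - 3x
f'(x) = 2x + (-3), f''(x) = 2
Newton step: x_1 = x_0 - f'(x_0)/f''(x_0)
f'(-2) = -7
x_1 = -2 - -7/2 = 3/2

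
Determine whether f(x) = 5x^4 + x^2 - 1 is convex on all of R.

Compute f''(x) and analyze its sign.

f(x) = 5x^4 + x^2 - 1
f'(x) = 20x^3 + 2x
f''(x) = 60x^2 + 2
f''(x) = 60x^2 + 2 >= 2 > 0 for all x
Therefore, f is convex on R.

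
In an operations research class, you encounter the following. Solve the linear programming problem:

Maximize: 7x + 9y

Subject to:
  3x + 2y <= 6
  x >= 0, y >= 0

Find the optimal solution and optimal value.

The feasible region has vertices at [(0, 0), (2, 0), (0, 3)].
Checking objective 7x + 9y at each vertex:
  (0, 0): 7*0 + 9*0 = 0
  (2, 0): 7*2 + 9*0 = 14
  (0, 3): 7*0 + 9*3 = 27
Maximum is 27 at (0, 3).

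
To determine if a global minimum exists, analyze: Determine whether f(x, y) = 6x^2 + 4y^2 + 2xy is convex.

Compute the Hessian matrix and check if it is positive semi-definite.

f(x,y) = 6x^2 + 4y^2 + 2xy
Hessian H = [[12, 2], [2, 8]]
trace(H) = 20, det(H) = 92
Eigenvalues: (20 +/- sqrt(32)) / 2 = 12.83, 7.172
Since both eigenvalues > 0, f is convex.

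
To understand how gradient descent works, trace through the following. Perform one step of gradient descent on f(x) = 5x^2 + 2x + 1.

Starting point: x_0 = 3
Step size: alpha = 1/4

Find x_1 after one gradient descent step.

f(x) = 5x^2 + 2x + 1
f'(x) = 10x + 2
f'(3) = 10*3 + (2) = 32
x_1 = x_0 - alpha * f'(x_0) = 3 - 1/4 * 32 = -5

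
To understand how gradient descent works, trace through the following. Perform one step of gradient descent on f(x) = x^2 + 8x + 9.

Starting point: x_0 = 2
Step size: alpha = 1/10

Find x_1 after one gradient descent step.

f(x) = x^2 + 8x + 9
f'(x) = 2x + 8
f'(2) = 2*2 + (8) = 12
x_1 = x_0 - alpha * f'(x_0) = 2 - 1/10 * 12 = 4/5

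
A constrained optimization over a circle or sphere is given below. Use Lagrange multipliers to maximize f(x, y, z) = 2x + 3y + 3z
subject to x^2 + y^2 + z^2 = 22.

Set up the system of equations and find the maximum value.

Lagrange conditions: 2 = 2*lambda*x, 3 = 2*lambda*y, 3 = 2*lambda*z
So x:2 = y:3 = z:3, i.e. x = 2t, y = 3t, z = 3t
Constraint: t^2*(2^2 + 3^2 + 3^2) = 22
  t^2 * 22 = 22  =>  t = sqrt(1)
Maximum = 2*2t + 3*3t + 3*3t = 22*sqrt(1) = 22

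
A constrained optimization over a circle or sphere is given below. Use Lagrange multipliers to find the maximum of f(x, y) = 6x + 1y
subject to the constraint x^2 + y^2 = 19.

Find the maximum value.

Set up Lagrange conditions: grad f = lambda * grad g
  6 = 2*lambda*x
  1 = 2*lambda*y
From these: x/y = 6/1, so x = 6t, y = 1t for some t.
Substitute into constraint: (6t)^2 + (1t)^2 = 19
  t^2 * 37 = 19
  t = sqrt(19/37)
Maximum = 6*x + 1*y = (6^2 + 1^2)*t = 37 * sqrt(19/37) = sqrt(703)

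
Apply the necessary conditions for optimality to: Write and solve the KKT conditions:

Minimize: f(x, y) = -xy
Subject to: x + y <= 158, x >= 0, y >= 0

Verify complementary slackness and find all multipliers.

Problem: min -xy s.t. x + y <= 158 (multiplier lambda), x >= 0 (mu_x), y >= 0 (mu_y)
KKT stationarity: -y + lambda - mu_x = 0, -x + lambda - mu_y = 0, with lambda, mu_x, mu_y >= 0
Complementary slackness: lambda*(x + y - 158) = 0, mu_x*x = 0, mu_y*y = 0
If lambda = 0: y = -mu_x <= 0 and x = -mu_y <= 0 force x = y = 0 with f = 0; but x = y = 79 is feasible with f = -6241 < 0, so this is not the minimum. Hence lambda > 0 and x + y = 158.
Try x > 0, y > 0 (so mu_x = mu_y = 0): y = lambda, x = lambda => x = y = lambda
x + y = 158 => 2*lambda = 158 => lambda = 79
x* = y* = 79 > 0, consistent with mu_x = mu_y = 0.
(Any feasible point with x = 0 or y = 0 has f = 0 > -6241, so the minimum is not on those boundaries.)
min(-xy) = -6241 (i.e. max xy = 6241)
Multipliers: lambda = 79, mu_x = 0, mu_y = 0
Complementary slackness: lambda*(x + y - 158) = 79*(79 + 79 - 158) = 0, mu_x*x = 0*79 = 0, mu_y*y = 0*79 = 0. Satisfied.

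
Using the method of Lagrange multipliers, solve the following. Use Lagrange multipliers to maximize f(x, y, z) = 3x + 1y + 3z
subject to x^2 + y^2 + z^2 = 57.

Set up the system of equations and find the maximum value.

Lagrange conditions: 3 = 2*lambda*x, 1 = 2*lambda*y, 3 = 2*lambda*z
So x:3 = y:1 = z:3, i.e. x = 3t, y = 1t, z = 3t
Constraint: t^2*(3^2 + 1^2 + 3^2) = 57
  t^2 * 19 = 57  =>  t = sqrt(3)
Maximum = 3*3t + 1*1t + 3*3t = 19*sqrt(3) = sqrt(1083)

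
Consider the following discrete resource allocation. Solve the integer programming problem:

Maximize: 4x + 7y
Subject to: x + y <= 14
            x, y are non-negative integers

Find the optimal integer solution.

Objective: 4x + 7y, constraint: x + y <= 14
Coefficient of y is 7 > coefficient of x is 4, so allocate the entire budget to y.
Optimal: x = 0, y = 14, value = 98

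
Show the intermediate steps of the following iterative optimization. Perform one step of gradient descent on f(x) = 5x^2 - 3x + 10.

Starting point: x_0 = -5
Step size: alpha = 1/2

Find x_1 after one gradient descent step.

f(x) = 5x^2 - 3x + 10
f'(x) = 10x - 3
f'(-5) = 10*-5 + (-3) = -53
x_1 = x_0 - alpha * f'(x_0) = -5 - 1/2 * -53 = 43/2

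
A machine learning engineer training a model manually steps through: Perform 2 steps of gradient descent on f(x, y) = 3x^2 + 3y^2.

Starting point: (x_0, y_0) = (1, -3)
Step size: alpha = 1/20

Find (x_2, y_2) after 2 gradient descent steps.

f(x,y) = 3x^2 + 3y^2
grad_x = 6x + 0y, grad_y = 6y + 0x
Step 1: grad = (6, -18), (7/10, -21/10)
Step 2: grad = (21/5, -63/5), (49/100, -147/100)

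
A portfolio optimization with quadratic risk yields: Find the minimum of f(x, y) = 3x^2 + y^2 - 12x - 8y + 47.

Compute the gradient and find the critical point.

f(x,y) = 3x^2 + y^2 - 12x - 8y + 47
df/dx = 6x + (-12) = 0  =>  x = 2
df/dy = 2y + (-8) = 0  =>  y = 4
f(2, 4) = 3*(2)^2 + 1*(4)^2 + -12*(2) + -8*(4) + 47 = 19
Hessian is diagonal with entries 6, 2 > 0, so this is a minimum.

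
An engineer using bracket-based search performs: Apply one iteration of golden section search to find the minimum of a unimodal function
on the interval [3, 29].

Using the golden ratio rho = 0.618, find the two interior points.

Golden section search on [3, 29].
Golden ratio rho = 0.618 (approx).
Interior points:
  x_1 = 3 + (1-0.618)*26 = 12.9320
  x_2 = 3 + 0.618*26 = 19.0680
Compare f(x_1) and f(x_2) to determine which subinterval to keep.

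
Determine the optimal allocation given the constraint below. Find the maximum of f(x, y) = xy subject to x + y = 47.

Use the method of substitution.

Substitute y = 47 - x into f(x,y) = xy:
g(x) = x(47 - x) = 47x - x^2
g'(x) = 47 - 2x = 0  =>  x = 47/2
y = 47 - 47/2 = 47/2
Maximum value = (47/2) * (47/2) = 2209/4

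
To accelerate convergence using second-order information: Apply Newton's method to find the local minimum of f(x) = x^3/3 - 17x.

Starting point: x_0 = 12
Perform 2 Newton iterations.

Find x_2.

f(x) = x^3/3 - 17x
f'(x) = x^2 - 17, f''(x) = 2x
Newton update: x_{n+1} = x_n - (x_n^2 - 17)/(2*x_n)
Step 1: x_0 = 12, f'=127, f''=24, x_1 = 161/24
Step 2: x_1 = 161/24, f'=16129/576, f''=161/12, x_2 = 35713/7728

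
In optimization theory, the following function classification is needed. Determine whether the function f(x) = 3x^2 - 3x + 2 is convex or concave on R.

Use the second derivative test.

f(x) = 3x^2 - 3x + 2
f'(x) = 6x - 3
f''(x) = 6
Since f''(x) = 6 > 0 for all x, f is convex on R.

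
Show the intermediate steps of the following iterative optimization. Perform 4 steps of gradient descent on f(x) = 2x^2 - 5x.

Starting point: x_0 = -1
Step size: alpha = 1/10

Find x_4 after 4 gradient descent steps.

f(x) = 2x^2 - 5x, f'(x) = 4x + (-5)
Step 1: f'(-1) = -9, x_1 = -1 - 1/10 * -9 = -1/10
Step 2: f'(-1/10) = -27/5, x_2 = -1/10 - 1/10 * -27/5 = 11/25
Step 3: f'(11/25) = -81/25, x_3 = 11/25 - 1/10 * -81/25 = 191/250
Step 4: f'(191/250) = -243/125, x_4 = 191/250 - 1/10 * -243/125 = 599/625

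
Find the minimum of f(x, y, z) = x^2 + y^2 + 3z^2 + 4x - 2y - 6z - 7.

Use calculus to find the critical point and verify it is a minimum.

f(x,y,z) = x^2 + y^2 + 3z^2 + 4x - 2y - 6z - 7
df/dx = 2x + (4) = 0 => x = -2
df/dy = 2y + (-2) = 0 => y = 1
df/dz = 6z + (-6) = 0 => z = 1
f(-2,1,1) = 1*(-2)^2 + 1*(1)^2 + 3*(1)^2 + 4*(-2) + -2*(1) + -6*(1) + -7 = -15
Hessian is diagonal with entries 2, 2, 6 > 0, confirmed minimum.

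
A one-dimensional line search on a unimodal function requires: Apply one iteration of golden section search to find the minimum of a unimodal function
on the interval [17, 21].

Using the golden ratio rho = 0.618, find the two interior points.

Golden section search on [17, 21].
Golden ratio rho = 0.618 (approx).
Interior points:
  x_1 = 17 + (1-0.618)*4 = 18.5280
  x_2 = 17 + 0.618*4 = 19.4720
Compare f(x_1) and f(x_2) to determine which subinterval to keep.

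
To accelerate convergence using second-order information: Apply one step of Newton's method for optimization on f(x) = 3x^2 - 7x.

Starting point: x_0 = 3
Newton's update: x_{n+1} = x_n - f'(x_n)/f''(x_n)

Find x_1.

f(x) = 3x^2 - 7x
f'(x) = 6x + (-7), f''(x) = 6
Newton step: x_1 = x_0 - f'(x_0)/f''(x_0)
f'(3) = 11
x_1 = 3 - 11/6 = 7/6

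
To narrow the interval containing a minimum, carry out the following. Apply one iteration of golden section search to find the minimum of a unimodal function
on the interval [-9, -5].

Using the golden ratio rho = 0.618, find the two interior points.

Golden section search on [-9, -5].
Golden ratio rho = 0.618 (approx).
Interior points:
  x_1 = -9 + (1-0.618)*4 = -7.4720
  x_2 = -9 + 0.618*4 = -6.5280
Compare f(x_1) and f(x_2) to determine which subinterval to keep.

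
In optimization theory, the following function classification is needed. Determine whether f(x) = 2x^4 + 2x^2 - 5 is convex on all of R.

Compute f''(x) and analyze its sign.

f(x) = 2x^4 + 2x^2 - 5
f'(x) = 8x^3 + 4x
f''(x) = 24x^2 + 4
f''(x) = 24x^2 + 4 >= 4 > 0 for all x
Therefore, f is convex on R.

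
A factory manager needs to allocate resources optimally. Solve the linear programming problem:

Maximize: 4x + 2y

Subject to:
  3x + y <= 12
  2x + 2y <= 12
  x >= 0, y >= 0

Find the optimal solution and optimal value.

Feasible vertices: (0, 0), (0, 6), (3, 3), (4, 0)
Objective 4x + 2y at each:
  (0, 0): 0
  (0, 6): 12
  (3, 3): 18
  (4, 0): 16
Maximum is 18 at (3, 3).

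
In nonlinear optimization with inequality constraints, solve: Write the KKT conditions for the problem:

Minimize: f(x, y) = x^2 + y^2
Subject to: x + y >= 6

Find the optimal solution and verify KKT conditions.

KKT conditions for min x^2 + y^2 s.t. x + y >= 6:
Stationarity: 2x = mu, 2y = mu
So x = y = mu/2.
Complementary slackness: mu*(x + y - 6) = 0
Primal feasibility: x + y >= 6; dual feasibility: mu >= 0
If mu = 0 then x = y = 0, but 0 + 0 < 6 is infeasible, so the constraint is active.
Constraint active: x + y = 2*(mu/2) = 6 => mu = 6
x = y = 3, f = 18
Verify: stationarity 2*3 = 6 = mu; primal 3 + 3 = 6 >= 6; dual mu = 6 >= 0; complementary slackness 6*(6 - 6) = 0. All KKT conditions hold.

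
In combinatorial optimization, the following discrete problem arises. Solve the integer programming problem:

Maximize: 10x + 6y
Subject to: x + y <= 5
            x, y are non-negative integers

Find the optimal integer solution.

Objective: 10x + 6y, constraint: x + y <= 5
Coefficient of x is 10 >= coefficient of y is 6, so allocate the entire budget to x.
Optimal: x = 5, y = 0, value = 50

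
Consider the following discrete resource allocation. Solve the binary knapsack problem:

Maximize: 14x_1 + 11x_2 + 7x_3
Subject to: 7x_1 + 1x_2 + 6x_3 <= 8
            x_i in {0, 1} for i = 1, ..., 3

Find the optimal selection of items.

Items: item 1 (v=14, w=7), item 2 (v=11, w=1), item 3 (v=7, w=6)
Capacity: 8
Checking all 8 subsets (w = total weight, v = total value):
  {}: w = 0, v = 0
  {1}: w = 7, v = 14
  {2}: w = 1, v = 11
  {3}: w = 6, v = 7
  {1, 2}: w = 8, v = 25
  {1, 3}: w = 13 > 8, infeasible
  {2, 3}: w = 7, v = 18
  {1, 2, 3}: w = 14 > 8, infeasible
Best feasible subset: items [1, 2]
Total weight: 8 <= 8, total value: 25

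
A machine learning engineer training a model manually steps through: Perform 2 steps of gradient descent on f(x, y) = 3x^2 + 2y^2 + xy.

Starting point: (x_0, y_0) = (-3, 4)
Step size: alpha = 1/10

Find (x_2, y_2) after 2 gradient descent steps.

f(x,y) = 3x^2 + 2y^2 + xy
grad_x = 6x + 1y, grad_y = 4y + 1x
Step 1: grad = (-14, 13), (-8/5, 27/10)
Step 2: grad = (-69/10, 46/5), (-91/100, 89/50)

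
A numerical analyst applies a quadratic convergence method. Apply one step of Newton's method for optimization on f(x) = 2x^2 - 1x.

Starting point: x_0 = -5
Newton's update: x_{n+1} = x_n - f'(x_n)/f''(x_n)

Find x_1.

f(x) = 2x^2 - 1x
f'(x) = 4x + (-1), f''(x) = 4
Newton step: x_1 = x_0 - f'(x_0)/f''(x_0)
f'(-5) = -21
x_1 = -5 - -21/4 = 1/4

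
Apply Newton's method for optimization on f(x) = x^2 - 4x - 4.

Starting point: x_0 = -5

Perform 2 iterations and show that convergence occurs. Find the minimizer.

f(x) = x^2 - 4x - 4, f'(x) = 2x + (-4), f''(x) = 2
Step 1: f'(-5) = -14, x_1 = -5 - -14/2 = 2
Step 2: f'(2) = 0, x_2 = 2 (converged)
Newton's method converges in 1 step for quadratics.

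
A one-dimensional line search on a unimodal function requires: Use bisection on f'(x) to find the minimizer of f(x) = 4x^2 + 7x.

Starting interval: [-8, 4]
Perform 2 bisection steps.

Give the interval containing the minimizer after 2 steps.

Finding critical point of f(x) = 4x^2 + 7x using bisection on f'(x) = 8x + 7.
f'(x) = 0 when x = -7/8.
Starting interval: [-8, 4]
Step 1: mid = -2, f'(mid) = -9, new interval = [-2, 4]
Step 2: mid = 1, f'(mid) = 15, new interval = [-2, 1]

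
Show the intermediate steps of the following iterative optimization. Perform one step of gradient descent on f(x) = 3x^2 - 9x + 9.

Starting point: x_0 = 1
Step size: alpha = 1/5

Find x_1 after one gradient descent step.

f(x) = 3x^2 - 9x + 9
f'(x) = 6x - 9
f'(1) = 6*1 + (-9) = -3
x_1 = x_0 - alpha * f'(x_0) = 1 - 1/5 * -3 = 8/5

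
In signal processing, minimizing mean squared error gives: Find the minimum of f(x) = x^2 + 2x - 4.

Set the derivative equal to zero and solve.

f(x) = x^2 + 2x - 4
f'(x) = 2x + (2) = 0
x = -2/2 = -1
f(-1) = -5
Since f''(x) = 2 > 0, this is a minimum.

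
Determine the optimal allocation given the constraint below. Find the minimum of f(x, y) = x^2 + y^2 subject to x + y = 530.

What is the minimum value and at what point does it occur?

Substitute y = 530 - x into f(x,y) = x^2 + y^2:
g(x) = x^2 + (530 - x)^2 = 2x^2 - 1060x + 280900
g'(x) = 4x - 1060 = 0  =>  x = 265
y = 530 - 265 = 265
Minimum value = 265^2 + 265^2 = 140450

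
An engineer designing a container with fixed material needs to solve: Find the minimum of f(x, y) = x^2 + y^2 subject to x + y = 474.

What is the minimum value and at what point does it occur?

Substitute y = 474 - x into f(x,y) = x^2 + y^2:
g(x) = x^2 + (474 - x)^2 = 2x^2 - 948x + 224676
g'(x) = 4x - 948 = 0  =>  x = 237
y = 474 - 237 = 237
Minimum value = 237^2 + 237^2 = 112338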